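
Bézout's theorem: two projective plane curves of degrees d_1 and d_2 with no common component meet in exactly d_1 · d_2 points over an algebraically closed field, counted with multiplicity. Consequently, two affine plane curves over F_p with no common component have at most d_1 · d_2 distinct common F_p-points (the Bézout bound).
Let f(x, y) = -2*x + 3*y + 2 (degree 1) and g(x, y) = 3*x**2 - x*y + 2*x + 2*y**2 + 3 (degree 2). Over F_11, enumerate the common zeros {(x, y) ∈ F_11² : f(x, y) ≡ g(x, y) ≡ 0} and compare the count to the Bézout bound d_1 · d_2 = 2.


Common zeros: ∅; count = 0; Bézout bound = 2.

deg(f) = 1, deg(g) = 2, so Bézout bound = 2.
Scan x ∈ F_11. For each x, list the y ∈ F_11 with f(x, y) ≡ 0 and those with g(x, y) ≡ 0 (mod 11); the common zeros in that column are the intersection.
  x = 0: f ≡ 0 at y ∈ {3}; g ≡ 0 at y ∈ {2, 9}; common: ∅.
  x = 1: f ≡ 0 at y ∈ {0}; g ≡ 0 at y ∈ {7, 10}; common: ∅.
  x = 2: f ≡ 0 at y ∈ {8}; g ≡ 0 at y ∈ ∅; common: ∅.
  x = 3: f ≡ 0 at y ∈ {5}; g ≡ 0 at y ∈ ∅; common: ∅.
  x = 4: f ≡ 0 at y ∈ {2}; g ≡ 0 at y ∈ ∅; common: ∅.
  x = 5: f ≡ 0 at y ∈ {10}; g ≡ 0 at y ∈ {0, 8}; common: ∅.
  x = 6: f ≡ 0 at y ∈ {7}; g ≡ 0 at y ∈ {5, 9}; common: ∅.
  x = 7: f ≡ 0 at y ∈ {4}; g ≡ 0 at y ∈ ∅; common: ∅.
  x = 8: f ≡ 0 at y ∈ {1}; g ≡ 0 at y ∈ {7, 8}; common: ∅.
  x = 9: f ≡ 0 at y ∈ {9}; g ≡ 0 at y ∈ {0, 10}; common: ∅.
  x = 10: f ≡ 0 at y ∈ {6}; g ≡ 0 at y ∈ ∅; common: ∅.
Collecting: common zeros = ∅, so the count is 0.
Comparison with the Bézout bound: 0 ≤ 2 = deg(f)·deg(g), as expected for curves with no common component (the affine F_11-count falls short of the bound because intersections may lie at infinity, over extension fields, or carry multiplicity).


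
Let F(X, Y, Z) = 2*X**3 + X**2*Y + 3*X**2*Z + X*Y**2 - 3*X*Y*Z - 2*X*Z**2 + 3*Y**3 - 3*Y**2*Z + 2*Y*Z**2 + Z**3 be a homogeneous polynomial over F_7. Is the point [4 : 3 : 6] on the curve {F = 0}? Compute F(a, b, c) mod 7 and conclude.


F(4,3,6) ≡ 4 (mod 7); P is NOT on the curve.

Evaluate F(4, 3, 6) term-by-term (mod 7).
  2*X**3 ↦ 2·64·1·1 = 128
  X**2*Y ↦ 1·16·3·1 = 48
  3*X**2*Z ↦ 3·16·1·6 = 288
  X*Y**2 ↦ 1·4·9·1 = 36
  -3*X*Y*Z ↦ -3·4·3·6 = -216
  -2*X*Z**2 ↦ -2·4·1·36 = -288
  3*Y**3 ↦ 3·1·27·1 = 81
  -3*Y**2*Z ↦ -3·1·9·6 = -162
  2*Y*Z**2 ↦ 2·1·3·36 = 216
  Z**3 ↦ 1·1·1·216 = 216
Sum: F(4, 3, 6) = (128) + (48) + (288) + (36) + (-216) + (-288) + (81) + (-162) + (216) + (216) = 347.
Reducing mod 7: 347 ≡ 4 (mod 7).
Since F(a, b, c) ≡ 4 ≠ 0 (mod 7), P does NOT lie on the curve.


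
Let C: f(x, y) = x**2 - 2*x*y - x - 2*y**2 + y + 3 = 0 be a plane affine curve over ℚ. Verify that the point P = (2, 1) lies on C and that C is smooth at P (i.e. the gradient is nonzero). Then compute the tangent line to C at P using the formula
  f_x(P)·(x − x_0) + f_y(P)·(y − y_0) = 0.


Tangent line at P: x - 7*y + 5 = 0.

Step 1: f(2, 1) = 0, so P lies on C.
Step 2: partial derivatives
  f_x(x, y) = 2*x - 2*y - 1, f_y(x, y) = -2*x - 4*y + 1.
  f_x(P) = 1, f_y(P) = -7 (gradient nonzero, so P is smooth).
Step 3: tangent line at P: 1·(x − 2) + -7·(y − 1) = 0.
Expanding: x - 7*y + 5 = 0.


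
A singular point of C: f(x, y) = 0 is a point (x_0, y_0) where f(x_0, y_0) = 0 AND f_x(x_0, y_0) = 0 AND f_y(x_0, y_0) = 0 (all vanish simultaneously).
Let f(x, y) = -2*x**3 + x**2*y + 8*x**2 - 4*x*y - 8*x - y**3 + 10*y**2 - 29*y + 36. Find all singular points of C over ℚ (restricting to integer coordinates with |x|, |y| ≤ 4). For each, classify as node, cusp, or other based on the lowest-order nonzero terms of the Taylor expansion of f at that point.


Singular points: {(2, 3)}; classification: node.

Compute partial derivatives:
  f_x = -6*x**2 + 2*x*y + 16*x - 4*y - 8.
  f_y = x**2 - 4*x - 3*y**2 + 20*y - 29.
Scan x_0 ∈ {−4, ..., 4}. For each x_0, f_y(x_0, y) is a polynomial in y; find its integer roots y ∈ {−4, ..., 4}, then test f_x and f at those candidates.
  x = -4: f_y(-4, y) = -3*y**2 + 20*y + 3; no integer root y with |y| ≤ 4.
  x = -3: f_y(-3, y) = -3*y**2 + 20*y - 8; no integer root y with |y| ≤ 4.
  x = -2: f_y(-2, y) = -3*y**2 + 20*y - 17; vanishes at y ∈ {1}. (-2, 1): f_x = -72 ≠ 0.
  x = -1: f_y(-1, y) = -3*y**2 + 20*y - 24; no integer root y with |y| ≤ 4.
  x = 0: f_y(0, y) = -3*y**2 + 20*y - 29; no integer root y with |y| ≤ 4.
  x = 1: f_y(1, y) = -3*y**2 + 20*y - 32; vanishes at y ∈ {4}. (1, 4): f_x = -6 ≠ 0.
  x = 2: f_y(2, y) = -3*y**2 + 20*y - 33; vanishes at y ∈ {3}. (2, 3): f_x = 0, f = 0 — SINGULAR.
  x = 3: f_y(3, y) = -3*y**2 + 20*y - 32; vanishes at y ∈ {4}. (3, 4): f_x = -6 ≠ 0.
  x = 4: f_y(4, y) = -3*y**2 + 20*y - 29; no integer root y with |y| ≤ 4.
Only singular point on the grid: (2, 3).
Classify: substitute x = 2 + u, y = 3 + v and expand: f = -2*u**3 + u**2*v - u**2 - v**3 + v**2.
No constant or linear terms (consistent with a singular point). Quadratic part: -u**2 + v**2. Cubic part: -2*u**3 + u**2*v - v**3.
The quadratic part v**2 - u**2 = (v − u)(v + u) splits into two distinct linear factors, so there are two distinct tangent lines y − 3 = ±(x − 2) — this is a node (ordinary double point).
Classification: node.


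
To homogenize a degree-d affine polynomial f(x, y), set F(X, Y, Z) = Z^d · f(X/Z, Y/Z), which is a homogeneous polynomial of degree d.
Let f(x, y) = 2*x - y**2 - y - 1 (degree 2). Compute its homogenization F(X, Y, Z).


F(X, Y, Z) = 2*X*Z - Y**2 - Y*Z - Z**2

deg(f) = 2.
Substitute x = X/Z, y = Y/Z into f, then multiply by Z^2.
  monomial 2·x^1·y^0 ↦ 2·X^1·Y^0·Z^1.
  monomial -1·x^0·y^2 ↦ -1·X^0·Y^2·Z^0.
  monomial -1·x^0·y^1 ↦ -1·X^0·Y^1·Z^1.
  monomial -1·x^0·y^0 ↦ -1·X^0·Y^0·Z^2.
Collecting: F(X, Y, Z) = 2*X*Z - Y**2 - Y*Z - Z**2.


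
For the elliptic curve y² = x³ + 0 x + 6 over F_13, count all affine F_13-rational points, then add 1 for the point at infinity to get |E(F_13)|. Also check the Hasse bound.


Affine points = {(2, 1), (2, 12), (5, 1), (5, 12), (6, 1), (6, 12)}; affine count = 6; |E(F_13)| = 7.

Discriminant check: Δ ∝ 4a³ + 27b² = 4·0³ + 27·6² = 4·0 + 27·36 ≡ 10 (mod 13). Nonzero ⇒ E is nonsingular.
For each x ∈ F_13, compute rhs = x³ + 0·x + 6 mod 13, then count y ∈ F_13 with y² ≡ rhs.
  x = 0: rhs = 6, matching y values: none (0 points).
  x = 1: rhs = 7, matching y values: none (0 points).
  x = 2: rhs = 1, matching y values: 1, 12 (2 points).
  x = 3: rhs = 7, matching y values: none (0 points).
  x = 4: rhs = 5, matching y values: none (0 points).
  x = 5: rhs = 1, matching y values: 1, 12 (2 points).
  x = 6: rhs = 1, matching y values: 1, 12 (2 points).
  x = 7: rhs = 11, matching y values: none (0 points).
  x = 8: rhs = 11, matching y values: none (0 points).
  x = 9: rhs = 7, matching y values: none (0 points).
  x = 10: rhs = 5, matching y values: none (0 points).
  x = 11: rhs = 11, matching y values: none (0 points).
  x = 12: rhs = 5, matching y values: none (0 points).
Total affine count: 6.
Full point count |E(F_13)| = 6 + 1 = 7.
Hasse bound: |7 − (13+1)| = |-7| = 7 ≤ 2√13 ≈ 7.2111 ✓.


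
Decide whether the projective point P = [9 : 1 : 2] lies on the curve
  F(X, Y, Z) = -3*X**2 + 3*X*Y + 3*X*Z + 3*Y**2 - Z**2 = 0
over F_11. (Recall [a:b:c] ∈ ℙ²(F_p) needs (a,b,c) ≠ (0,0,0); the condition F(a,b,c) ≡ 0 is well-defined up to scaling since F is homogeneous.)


F(9,1,2) ≡ 2 (mod 11); P is NOT on the curve.

Evaluate F(9, 1, 2) term-by-term (mod 11).
  -3*X**2 ↦ -3·81·1·1 = -243
  3*X*Y ↦ 3·9·1·1 = 27
  3*X*Z ↦ 3·9·1·2 = 54
  3*Y**2 ↦ 3·1·1·1 = 3
  -Z**2 ↦ -1·1·1·4 = -4
Sum: F(9, 1, 2) = (-243) + (27) + (54) + (3) + (-4) = -163.
Reducing mod 11: -163 ≡ 2 (mod 11).
Since F(a, b, c) ≡ 2 ≠ 0 (mod 11), P does NOT lie on the curve.


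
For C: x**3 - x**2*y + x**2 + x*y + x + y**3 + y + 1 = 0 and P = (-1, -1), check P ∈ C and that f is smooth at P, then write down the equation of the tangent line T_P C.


Tangent line at P: -x + 2*y + 1 = 0.

Step 1: f(-1, -1) = 0, so P lies on C.
Step 2: partial derivatives
  f_x(x, y) = 3*x**2 - 2*x*y + 2*x + y + 1, f_y(x, y) = -x**2 + x + 3*y**2 + 1.
  f_x(P) = -1, f_y(P) = 2 (gradient nonzero, so P is smooth).
Step 3: tangent line at P: -1·(x − -1) + 2·(y − -1) = 0.
Expanding: -x + 2*y + 1 = 0.


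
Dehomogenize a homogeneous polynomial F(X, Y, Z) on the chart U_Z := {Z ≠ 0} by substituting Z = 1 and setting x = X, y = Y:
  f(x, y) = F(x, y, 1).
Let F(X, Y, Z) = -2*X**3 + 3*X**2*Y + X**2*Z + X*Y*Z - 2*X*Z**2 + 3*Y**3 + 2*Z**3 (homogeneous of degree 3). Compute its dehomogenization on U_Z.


f(x, y) = -2*x**3 + 3*x**2*y + x**2 + x*y - 2*x + 3*y**3 + 2

On U_Z we set Z = 1. Each monomial c·X^i·Y^j·Z^k in F becomes c·x^i·y^j·1^k = c·x^i·y^j.
Substituting Z = 1: F(X, Y, 1) = -2*x**3 + 3*x**2*y + x**2 + x*y - 2*x + 3*y**3 + 2.
Note: deg(f) ≤ deg(F) = 3; strict inequality happens when F is divisible by Z (lost terms).


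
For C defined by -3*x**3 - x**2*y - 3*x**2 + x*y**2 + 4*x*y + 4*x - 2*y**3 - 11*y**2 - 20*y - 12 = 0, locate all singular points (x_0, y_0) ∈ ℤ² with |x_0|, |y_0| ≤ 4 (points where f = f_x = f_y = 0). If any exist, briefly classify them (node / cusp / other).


Singular points: {(0, -2)}; classification: node.

Compute partial derivatives:
  f_x = -9*x**2 - 2*x*y - 6*x + y**2 + 4*y + 4.
  f_y = -x**2 + 2*x*y + 4*x - 6*y**2 - 22*y - 20.
Scan x_0 ∈ {−4, ..., 4}. For each x_0, f_y(x_0, y) is a polynomial in y; find its integer roots y ∈ {−4, ..., 4}, then test f_x and f at those candidates.
  x = -4: f_y(-4, y) = -6*y**2 - 30*y - 52; no integer root y with |y| ≤ 4.
  x = -3: f_y(-3, y) = -6*y**2 - 28*y - 41; no integer root y with |y| ≤ 4.
  x = -2: f_y(-2, y) = -6*y**2 - 26*y - 32; no integer root y with |y| ≤ 4.
  x = -1: f_y(-1, y) = -6*y**2 - 24*y - 25; no integer root y with |y| ≤ 4.
  x = 0: f_y(0, y) = -6*y**2 - 22*y - 20; vanishes at y ∈ {-2}. (0, -2): f_x = 0, f = 0 — SINGULAR.
  x = 1: f_y(1, y) = -6*y**2 - 20*y - 17; no integer root y with |y| ≤ 4.
  x = 2: f_y(2, y) = -6*y**2 - 18*y - 16; no integer root y with |y| ≤ 4.
  x = 3: f_y(3, y) = -6*y**2 - 16*y - 17; no integer root y with |y| ≤ 4.
  x = 4: f_y(4, y) = -6*y**2 - 14*y - 20; no integer root y with |y| ≤ 4.
Only singular point on the grid: (0, -2).
Classify: substitute x = 0 + u, y = -2 + v and expand: f = -3*u**3 - u**2*v - u**2 + u*v**2 - 2*v**3 + v**2.
No constant or linear terms (consistent with a singular point). Quadratic part: -u**2 + v**2. Cubic part: -3*u**3 - u**2*v + u*v**2 - 2*v**3.
The quadratic part v**2 - u**2 = (v − u)(v + u) splits into two distinct linear factors, so there are two distinct tangent lines y − -2 = ±(x − 0) — this is a node (ordinary double point).
Classification: node.


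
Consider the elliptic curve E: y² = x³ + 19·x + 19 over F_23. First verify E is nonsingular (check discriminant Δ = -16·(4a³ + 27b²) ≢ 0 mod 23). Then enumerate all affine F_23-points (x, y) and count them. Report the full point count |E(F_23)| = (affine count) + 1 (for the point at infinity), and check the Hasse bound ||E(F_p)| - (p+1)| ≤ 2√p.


Affine points = {(1, 4), (1, 19), (5, 3), (5, 20), (6, 2), (6, 21), (7, 9), (7, 14), (8, 4), (8, 19), (10, 6), (10, 17), (11, 8), (11, 15), (13, 5), (13, 18), (14, 4), (14, 19), (16, 7), (16, 16), (18, 11), (18, 12), (20, 2), (20, 21)}; affine count = 24; |E(F_23)| = 25.

Discriminant check: Δ ∝ 4a³ + 27b² = 4·19³ + 27·19² = 4·6859 + 27·361 ≡ 15 (mod 23). Nonzero ⇒ E is nonsingular.
For each x ∈ F_23, compute rhs = x³ + 19·x + 19 mod 23, then count y ∈ F_23 with y² ≡ rhs.
  x = 0: rhs = 19, matching y values: none (0 points).
  x = 1: rhs = 16, matching y values: 4, 19 (2 points).
  x = 2: rhs = 19, matching y values: none (0 points).
  x = 3: rhs = 11, matching y values: none (0 points).
  x = 4: rhs = 21, matching y values: none (0 points).
  x = 5: rhs = 9, matching y values: 3, 20 (2 points).
  x = 6: rhs = 4, matching y values: 2, 21 (2 points).
  x = 7: rhs = 12, matching y values: 9, 14 (2 points).
  x = 8: rhs = 16, matching y values: 4, 19 (2 points).
  x = 9: rhs = 22, matching y values: none (0 points).
  x = 10: rhs = 13, matching y values: 6, 17 (2 points).
  x = 11: rhs = 18, matching y values: 8, 15 (2 points).
  x = 12: rhs = 20, matching y values: none (0 points).
  x = 13: rhs = 2, matching y values: 5, 18 (2 points).
  x = 14: rhs = 16, matching y values: 4, 19 (2 points).
  x = 15: rhs = 22, matching y values: none (0 points).
  x = 16: rhs = 3, matching y values: 7, 16 (2 points).
  x = 17: rhs = 11, matching y values: none (0 points).
  x = 18: rhs = 6, matching y values: 11, 12 (2 points).
  x = 19: rhs = 17, matching y values: none (0 points).
  x = 20: rhs = 4, matching y values: 2, 21 (2 points).
  x = 21: rhs = 19, matching y values: none (0 points).
  x = 22: rhs = 22, matching y values: none (0 points).
Total affine count: 24.
Full point count |E(F_23)| = 24 + 1 = 25.
Hasse bound: |25 − (23+1)| = |1| = 1 ≤ 2√23 ≈ 9.5917 ✓.


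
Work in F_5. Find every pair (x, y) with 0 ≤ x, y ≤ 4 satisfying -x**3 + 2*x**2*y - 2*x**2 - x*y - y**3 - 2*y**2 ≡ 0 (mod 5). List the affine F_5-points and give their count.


Affine F_5-points: {(0, 0), (0, 3), (1, 1), (1, 3), (1, 4), (2, 2), (3, 0), (3, 3), (4, 4)}; count = 9.

For each of the 25 pairs (x, y) ∈ F_5², evaluate f(x, y) mod 5. Record the zeros.
  x = 0: [0↦0, 1↦2, 2↦4, 3↦0, 4↦4]  zeros at y ∈ {0, 3}
  x = 1: [0↦2, 1↦0, 2↦3, 3↦0, 4↦0]  zeros at y ∈ {1, 3, 4}
  x = 2: [0↦4, 1↦2, 2↦0, 3↦2, 4↦2]  zeros at y ∈ {2}
  x = 3: [0↦0, 1↦2, 2↦4, 3↦0, 4↦4]  zeros at y ∈ {0, 3}
  x = 4: [0↦4, 1↦4, 2↦4, 3↦3, 4↦0]  zeros at y ∈ {4}
Collecting zeros: affine points = {(0, 0), (0, 3), (1, 1), (1, 3), (1, 4), (2, 2), (3, 0), (3, 3), (4, 4)}.
Total count |C(F_5)_aff| = 9.


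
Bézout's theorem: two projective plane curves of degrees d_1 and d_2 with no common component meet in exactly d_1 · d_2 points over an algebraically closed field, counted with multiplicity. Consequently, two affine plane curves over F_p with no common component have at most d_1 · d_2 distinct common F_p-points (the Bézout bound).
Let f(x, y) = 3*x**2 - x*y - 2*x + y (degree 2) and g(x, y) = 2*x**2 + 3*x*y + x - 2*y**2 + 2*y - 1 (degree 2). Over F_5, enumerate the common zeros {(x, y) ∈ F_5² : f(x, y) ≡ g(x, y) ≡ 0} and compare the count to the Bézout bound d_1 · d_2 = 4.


Common zeros: {(2, 3), (3, 3), (4, 0)}; count = 3; Bézout bound = 4.

deg(f) = 2, deg(g) = 2, so Bézout bound = 4.
Scan x ∈ F_5. For each x, list the y ∈ F_5 with f(x, y) ≡ 0 and those with g(x, y) ≡ 0 (mod 5); the common zeros in that column are the intersection.
  x = 0: f ≡ 0 at y ∈ {0}; g ≡ 0 at y ∈ {2, 4}; common: ∅.
  x = 1: f ≡ 0 at y ∈ ∅; g ≡ 0 at y ∈ {1, 4}; common: ∅.
  x = 2: f ≡ 0 at y ∈ {3}; g ≡ 0 at y ∈ {1, 3}; common: {3}.
  x = 3: f ≡ 0 at y ∈ {3}; g ≡ 0 at y ∈ {0, 3}; common: {3}.
  x = 4: f ≡ 0 at y ∈ {0}; g ≡ 0 at y ∈ {0, 2}; common: {0}.
Collecting: common zeros = {(2, 3), (3, 3), (4, 0)}, so the count is 3.
Comparison with the Bézout bound: 3 ≤ 4 = deg(f)·deg(g), as expected for curves with no common component (the affine F_5-count falls short of the bound because intersections may lie at infinity, over extension fields, or carry multiplicity).


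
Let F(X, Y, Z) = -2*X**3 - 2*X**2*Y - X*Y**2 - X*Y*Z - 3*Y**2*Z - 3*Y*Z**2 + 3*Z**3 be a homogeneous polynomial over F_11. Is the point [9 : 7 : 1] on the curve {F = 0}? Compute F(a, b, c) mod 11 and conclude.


F(9,7,1) ≡ 6 (mod 11); P is NOT on the curve.

Evaluate F(9, 7, 1) term-by-term (mod 11).
  -2*X**3 ↦ -2·729·1·1 = -1458
  -2*X**2*Y ↦ -2·81·7·1 = -1134
  -X*Y**2 ↦ -1·9·49·1 = -441
  -X*Y*Z ↦ -1·9·7·1 = -63
  -3*Y**2*Z ↦ -3·1·49·1 = -147
  -3*Y*Z**2 ↦ -3·1·7·1 = -21
  3*Z**3 ↦ 3·1·1·1 = 3
Sum: F(9, 7, 1) = (-1458) + (-1134) + (-441) + (-63) + (-147) + (-21) + (3) = -3261.
Reducing mod 11: -3261 ≡ 6 (mod 11).
Since F(a, b, c) ≡ 6 ≠ 0 (mod 11), P does NOT lie on the curve.


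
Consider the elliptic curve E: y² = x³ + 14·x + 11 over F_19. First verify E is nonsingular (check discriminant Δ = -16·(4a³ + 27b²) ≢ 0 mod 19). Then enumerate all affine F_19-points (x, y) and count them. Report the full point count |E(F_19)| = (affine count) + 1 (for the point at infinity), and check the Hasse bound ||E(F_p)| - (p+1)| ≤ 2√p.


Affine points = {(0, 7), (0, 12), (1, 8), (1, 11), (2, 3), (2, 16), (3, 2), (3, 17), (4, 6), (4, 13), (5, 4), (5, 15), (6, 8), (6, 11), (9, 7), (9, 12), (10, 7), (10, 12), (12, 8), (12, 11), (14, 5), (14, 14), (15, 9), (15, 10)}; affine count = 24; |E(F_19)| = 25.

Discriminant check: Δ ∝ 4a³ + 27b² = 4·14³ + 27·11² = 4·2744 + 27·121 ≡ 12 (mod 19). Nonzero ⇒ E is nonsingular.
For each x ∈ F_19, compute rhs = x³ + 14·x + 11 mod 19, then count y ∈ F_19 with y² ≡ rhs.
  x = 0: rhs = 11, matching y values: 7, 12 (2 points).
  x = 1: rhs = 7, matching y values: 8, 11 (2 points).
  x = 2: rhs = 9, matching y values: 3, 16 (2 points).
  x = 3: rhs = 4, matching y values: 2, 17 (2 points).
  x = 4: rhs = 17, matching y values: 6, 13 (2 points).
  x = 5: rhs = 16, matching y values: 4, 15 (2 points).
  x = 6: rhs = 7, matching y values: 8, 11 (2 points).
  x = 7: rhs = 15, matching y values: none (0 points).
  x = 8: rhs = 8, matching y values: none (0 points).
  x = 9: rhs = 11, matching y values: 7, 12 (2 points).
  x = 10: rhs = 11, matching y values: 7, 12 (2 points).
  x = 11: rhs = 14, matching y values: none (0 points).
  x = 12: rhs = 7, matching y values: 8, 11 (2 points).
  x = 13: rhs = 15, matching y values: none (0 points).
  x = 14: rhs = 6, matching y values: 5, 14 (2 points).
  x = 15: rhs = 5, matching y values: 9, 10 (2 points).
  x = 16: rhs = 18, matching y values: none (0 points).
  x = 17: rhs = 13, matching y values: none (0 points).
  x = 18: rhs = 15, matching y values: none (0 points).
Total affine count: 24.
Full point count |E(F_19)| = 24 + 1 = 25.
Hasse bound: |25 − (19+1)| = |5| = 5 ≤ 2√19 ≈ 8.7178 ✓.


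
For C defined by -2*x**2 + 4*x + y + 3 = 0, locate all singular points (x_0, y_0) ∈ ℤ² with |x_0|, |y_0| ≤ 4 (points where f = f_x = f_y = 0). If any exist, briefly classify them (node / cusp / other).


No singular points in the scanned grid; C is smooth there.

Compute partial derivatives:
  f_x = 4 - 4*x.
  f_y = 1.
f_y = 1 is a nonzero constant, so f_y never vanishes: no point (x, y) can satisfy f = f_x = f_y = 0. In particular no (x, y) ∈ {−4, ..., 4}² is singular; the curve is smooth.


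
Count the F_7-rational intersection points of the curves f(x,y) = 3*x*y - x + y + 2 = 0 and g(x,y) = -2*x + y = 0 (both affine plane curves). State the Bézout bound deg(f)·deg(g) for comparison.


Common zeros: {(2, 4), (6, 5)}; count = 2; Bézout bound = 2.

deg(f) = 2, deg(g) = 1, so Bézout bound = 2.
Scan x ∈ F_7. For each x, list the y ∈ F_7 with f(x, y) ≡ 0 and those with g(x, y) ≡ 0 (mod 7); the common zeros in that column are the intersection.
  x = 0: f ≡ 0 at y ∈ {5}; g ≡ 0 at y ∈ {0}; common: ∅.
  x = 1: f ≡ 0 at y ∈ {5}; g ≡ 0 at y ∈ {2}; common: ∅.
  x = 2: f ≡ 0 at y ∈ {0, 1, 2, 3, 4, 5, 6}; g ≡ 0 at y ∈ {4}; common: {4}.
  x = 3: f ≡ 0 at y ∈ {5}; g ≡ 0 at y ∈ {6}; common: ∅.
  x = 4: f ≡ 0 at y ∈ {5}; g ≡ 0 at y ∈ {1}; common: ∅.
  x = 5: f ≡ 0 at y ∈ {5}; g ≡ 0 at y ∈ {3}; common: ∅.
  x = 6: f ≡ 0 at y ∈ {5}; g ≡ 0 at y ∈ {5}; common: {5}.
Collecting: common zeros = {(2, 4), (6, 5)}, so the count is 2.
Comparison with the Bézout bound: 2 ≤ 2 = deg(f)·deg(g), as expected for curves with no common component (the bound is attained).


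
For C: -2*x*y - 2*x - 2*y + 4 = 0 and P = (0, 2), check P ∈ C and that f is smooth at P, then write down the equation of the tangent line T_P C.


Tangent line at P: -6*x - 2*y + 4 = 0.

Step 1: f(0, 2) = 0, so P lies on C.
Step 2: partial derivatives
  f_x(x, y) = -2*y - 2, f_y(x, y) = -2*x - 2.
  f_x(P) = -6, f_y(P) = -2 (gradient nonzero, so P is smooth).
Step 3: tangent line at P: -6·(x − 0) + -2·(y − 2) = 0.
Expanding: -6*x - 2*y + 4 = 0.


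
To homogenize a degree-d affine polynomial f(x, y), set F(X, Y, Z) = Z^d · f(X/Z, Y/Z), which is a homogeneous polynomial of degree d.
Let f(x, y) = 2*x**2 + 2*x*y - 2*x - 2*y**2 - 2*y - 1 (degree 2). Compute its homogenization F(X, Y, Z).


F(X, Y, Z) = 2*X**2 + 2*X*Y - 2*X*Z - 2*Y**2 - 2*Y*Z - Z**2

deg(f) = 2.
Substitute x = X/Z, y = Y/Z into f, then multiply by Z^2.
  monomial 2·x^2·y^0 ↦ 2·X^2·Y^0·Z^0.
  monomial 2·x^1·y^1 ↦ 2·X^1·Y^1·Z^0.
  monomial -2·x^1·y^0 ↦ -2·X^1·Y^0·Z^1.
  monomial -2·x^0·y^2 ↦ -2·X^0·Y^2·Z^0.
  monomial -2·x^0·y^1 ↦ -2·X^0·Y^1·Z^1.
  monomial -1·x^0·y^0 ↦ -1·X^0·Y^0·Z^2.
Collecting: F(X, Y, Z) = 2*X**2 + 2*X*Y - 2*X*Z - 2*Y**2 - 2*Y*Z - Z**2.


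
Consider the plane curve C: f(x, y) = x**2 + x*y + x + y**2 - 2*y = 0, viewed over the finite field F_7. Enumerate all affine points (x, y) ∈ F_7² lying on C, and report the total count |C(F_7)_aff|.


Affine F_7-points: {(0, 0), (0, 2), (1, 4), (2, 1), (2, 6), (3, 1), (3, 5), (4, 2), (4, 3), (5, 5), (5, 6), (6, 0), (6, 3)}; count = 13.

For each of the 49 pairs (x, y) ∈ F_7², evaluate f(x, y) mod 7. Record the zeros.
  x = 0: [0↦0, 1↦6, 2↦0, 3↦3, 4↦1, 5↦1, 6↦3]  zeros at y ∈ {0, 2}
  x = 1: [0↦2, 1↦2, 2↦4, 3↦1, 4↦0, 5↦1, 6↦4]  zeros at y ∈ {4}
  x = 2: [0↦6, 1↦0, 2↦3, 3↦1, 4↦1, 5↦3, 6↦0]  zeros at y ∈ {1, 6}
  x = 3: [0↦5, 1↦0, 2↦4, 3↦3, 4↦4, 5↦0, 6↦5]  zeros at y ∈ {1, 5}
  x = 4: [0↦6, 1↦2, 2↦0, 3↦0, 4↦2, 5↦6, 6↦5]  zeros at y ∈ {2, 3}
  x = 5: [0↦2, 1↦6, 2↦5, 3↦6, 4↦2, 5↦0, 6↦0]  zeros at y ∈ {5, 6}
  x = 6: [0↦0, 1↦5, 2↦5, 3↦0, 4↦4, 5↦3, 6↦4]  zeros at y ∈ {0, 3}
Collecting zeros: affine points = {(0, 0), (0, 2), (1, 4), (2, 1), (2, 6), (3, 1), (3, 5), (4, 2), (4, 3), (5, 5), (5, 6), (6, 0), (6, 3)}.
Total count |C(F_7)_aff| = 13.


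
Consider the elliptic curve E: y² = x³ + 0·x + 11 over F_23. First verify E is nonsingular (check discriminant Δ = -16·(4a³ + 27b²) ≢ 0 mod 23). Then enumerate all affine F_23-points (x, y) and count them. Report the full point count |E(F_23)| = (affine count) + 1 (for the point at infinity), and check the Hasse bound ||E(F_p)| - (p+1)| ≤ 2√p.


Affine points = {(1, 9), (1, 14), (4, 11), (4, 12), (7, 3), (7, 20), (9, 2), (9, 21), (11, 10), (11, 13), (13, 0), (14, 8), (14, 15), (16, 6), (16, 17), (17, 5), (17, 18), (18, 1), (18, 22), (19, 4), (19, 19), (21, 7), (21, 16)}; affine count = 23; |E(F_23)| = 24.

Discriminant check: Δ ∝ 4a³ + 27b² = 4·0³ + 27·11² = 4·0 + 27·121 ≡ 1 (mod 23). Nonzero ⇒ E is nonsingular.
For each x ∈ F_23, compute rhs = x³ + 0·x + 11 mod 23, then count y ∈ F_23 with y² ≡ rhs.
  x = 0: rhs = 11, matching y values: none (0 points).
  x = 1: rhs = 12, matching y values: 9, 14 (2 points).
  x = 2: rhs = 19, matching y values: none (0 points).
  x = 3: rhs = 15, matching y values: none (0 points).
  x = 4: rhs = 6, matching y values: 11, 12 (2 points).
  x = 5: rhs = 21, matching y values: none (0 points).
  x = 6: rhs = 20, matching y values: none (0 points).
  x = 7: rhs = 9, matching y values: 3, 20 (2 points).
  x = 8: rhs = 17, matching y values: none (0 points).
  x = 9: rhs = 4, matching y values: 2, 21 (2 points).
  x = 10: rhs = 22, matching y values: none (0 points).
  x = 11: rhs = 8, matching y values: 10, 13 (2 points).
  x = 12: rhs = 14, matching y values: none (0 points).
  x = 13: rhs = 0, matching y values: 0 (1 points).
  x = 14: rhs = 18, matching y values: 8, 15 (2 points).
  x = 15: rhs = 5, matching y values: none (0 points).
  x = 16: rhs = 13, matching y values: 6, 17 (2 points).
  x = 17: rhs = 2, matching y values: 5, 18 (2 points).
  x = 18: rhs = 1, matching y values: 1, 22 (2 points).
  x = 19: rhs = 16, matching y values: 4, 19 (2 points).
  x = 20: rhs = 7, matching y values: none (0 points).
  x = 21: rhs = 3, matching y values: 7, 16 (2 points).
  x = 22: rhs = 10, matching y values: none (0 points).
Total affine count: 23.
Full point count |E(F_23)| = 23 + 1 = 24.
Hasse bound: |24 − (23+1)| = |0| = 0 ≤ 2√23 ≈ 9.5917 ✓.


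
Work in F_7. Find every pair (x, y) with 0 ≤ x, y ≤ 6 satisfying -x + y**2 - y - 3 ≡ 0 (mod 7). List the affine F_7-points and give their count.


Affine F_7-points: {(2, 4), (3, 3), (3, 5), (4, 0), (4, 1), (6, 2), (6, 6)}; count = 7.

For each of the 49 pairs (x, y) ∈ F_7², evaluate f(x, y) mod 7. Record the zeros.
  x = 0: [0↦4, 1↦4, 2↦6, 3↦3, 4↦2, 5↦3, 6↦6]  zeros at y ∈ ∅
  x = 1: [0↦3, 1↦3, 2↦5, 3↦2, 4↦1, 5↦2, 6↦5]  zeros at y ∈ ∅
  x = 2: [0↦2, 1↦2, 2↦4, 3↦1, 4↦0, 5↦1, 6↦4]  zeros at y ∈ {4}
  x = 3: [0↦1, 1↦1, 2↦3, 3↦0, 4↦6, 5↦0, 6↦3]  zeros at y ∈ {3, 5}
  x = 4: [0↦0, 1↦0, 2↦2, 3↦6, 4↦5, 5↦6, 6↦2]  zeros at y ∈ {0, 1}
  x = 5: [0↦6, 1↦6, 2↦1, 3↦5, 4↦4, 5↦5, 6↦1]  zeros at y ∈ ∅
  x = 6: [0↦5, 1↦5, 2↦0, 3↦4, 4↦3, 5↦4, 6↦0]  zeros at y ∈ {2, 6}
Collecting zeros: affine points = {(2, 4), (3, 3), (3, 5), (4, 0), (4, 1), (6, 2), (6, 6)}.
Total count |C(F_7)_aff| = 7.


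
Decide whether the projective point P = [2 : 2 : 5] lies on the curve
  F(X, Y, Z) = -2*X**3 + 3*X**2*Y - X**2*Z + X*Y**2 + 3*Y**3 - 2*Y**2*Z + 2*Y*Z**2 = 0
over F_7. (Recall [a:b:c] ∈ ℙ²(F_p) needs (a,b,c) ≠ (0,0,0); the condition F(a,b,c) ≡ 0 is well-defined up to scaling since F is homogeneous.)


F(2,2,5) ≡ 3 (mod 7); P is NOT on the curve.

Evaluate F(2, 2, 5) term-by-term (mod 7).
  -2*X**3 ↦ -2·8·1·1 = -16
  3*X**2*Y ↦ 3·4·2·1 = 24
  -X**2*Z ↦ -1·4·1·5 = -20
  X*Y**2 ↦ 1·2·4·1 = 8
  3*Y**3 ↦ 3·1·8·1 = 24
  -2*Y**2*Z ↦ -2·1·4·5 = -40
  2*Y*Z**2 ↦ 2·1·2·25 = 100
Sum: F(2, 2, 5) = (-16) + (24) + (-20) + (8) + (24) + (-40) + (100) = 80.
Reducing mod 7: 80 ≡ 3 (mod 7).
Since F(a, b, c) ≡ 3 ≠ 0 (mod 7), P does NOT lie on the curve.


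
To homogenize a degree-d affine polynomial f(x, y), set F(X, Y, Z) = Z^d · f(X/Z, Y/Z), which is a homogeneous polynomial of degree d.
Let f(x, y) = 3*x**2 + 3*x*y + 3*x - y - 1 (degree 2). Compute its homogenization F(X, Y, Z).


F(X, Y, Z) = 3*X**2 + 3*X*Y + 3*X*Z - Y*Z - Z**2

deg(f) = 2.
Substitute x = X/Z, y = Y/Z into f, then multiply by Z^2.
  monomial 3·x^2·y^0 ↦ 3·X^2·Y^0·Z^0.
  monomial 3·x^1·y^1 ↦ 3·X^1·Y^1·Z^0.
  monomial 3·x^1·y^0 ↦ 3·X^1·Y^0·Z^1.
  monomial -1·x^0·y^1 ↦ -1·X^0·Y^1·Z^1.
  monomial -1·x^0·y^0 ↦ -1·X^0·Y^0·Z^2.
Collecting: F(X, Y, Z) = 3*X**2 + 3*X*Y + 3*X*Z - Y*Z - Z**2.


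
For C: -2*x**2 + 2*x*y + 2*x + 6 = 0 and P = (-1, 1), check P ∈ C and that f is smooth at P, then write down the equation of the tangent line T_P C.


Tangent line at P: 8*x - 2*y + 10 = 0.

Step 1: f(-1, 1) = 0, so P lies on C.
Step 2: partial derivatives
  f_x(x, y) = -4*x + 2*y + 2, f_y(x, y) = 2*x.
  f_x(P) = 8, f_y(P) = -2 (gradient nonzero, so P is smooth).
Step 3: tangent line at P: 8·(x − -1) + -2·(y − 1) = 0.
Expanding: 8*x - 2*y + 10 = 0.


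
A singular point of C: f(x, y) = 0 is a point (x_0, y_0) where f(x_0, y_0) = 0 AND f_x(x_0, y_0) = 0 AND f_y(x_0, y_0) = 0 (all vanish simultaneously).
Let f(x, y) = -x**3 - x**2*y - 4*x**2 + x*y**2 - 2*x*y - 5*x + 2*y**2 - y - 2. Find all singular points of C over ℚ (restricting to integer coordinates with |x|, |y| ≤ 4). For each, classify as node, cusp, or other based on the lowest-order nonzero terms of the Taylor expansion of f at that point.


Singular points: {(-1, 0)}; classification: node.

Compute partial derivatives:
  f_x = -3*x**2 - 2*x*y - 8*x + y**2 - 2*y - 5.
  f_y = -x**2 + 2*x*y - 2*x + 4*y - 1.
Scan x_0 ∈ {−4, ..., 4}. For each x_0, f_y(x_0, y) is a polynomial in y; find its integer roots y ∈ {−4, ..., 4}, then test f_x and f at those candidates.
  x = -4: f_y(-4, y) = -4*y - 9; no integer root y with |y| ≤ 4.
  x = -3: f_y(-3, y) = -2*y - 4; vanishes at y ∈ {-2}. (-3, -2): f_x = -12 ≠ 0.
  x = -2: f_y(-2, y) = -1; no integer root y with |y| ≤ 4.
  x = -1: f_y(-1, y) = 2*y; vanishes at y ∈ {0}. (-1, 0): f_x = 0, f = 0 — SINGULAR.
  x = 0: f_y(0, y) = 4*y - 1; no integer root y with |y| ≤ 4.
  x = 1: f_y(1, y) = 6*y - 4; no integer root y with |y| ≤ 4.
  x = 2: f_y(2, y) = 8*y - 9; no integer root y with |y| ≤ 4.
  x = 3: f_y(3, y) = 10*y - 16; no integer root y with |y| ≤ 4.
  x = 4: f_y(4, y) = 12*y - 25; no integer root y with |y| ≤ 4.
Only singular point on the grid: (-1, 0).
Classify: substitute x = -1 + u, y = 0 + v and expand: f = -u**3 - u**2*v - u**2 + u*v**2 + v**2.
No constant or linear terms (consistent with a singular point). Quadratic part: -u**2 + v**2. Cubic part: -u**3 - u**2*v + u*v**2.
The quadratic part v**2 - u**2 = (v − u)(v + u) splits into two distinct linear factors, so there are two distinct tangent lines y − 0 = ±(x − -1) — this is a node (ordinary double point).
Classification: node.


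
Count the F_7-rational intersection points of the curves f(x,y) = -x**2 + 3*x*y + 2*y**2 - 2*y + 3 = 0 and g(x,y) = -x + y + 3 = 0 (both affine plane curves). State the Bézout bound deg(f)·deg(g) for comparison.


Common zeros: ∅; count = 0; Bézout bound = 2.

deg(f) = 2, deg(g) = 1, so Bézout bound = 2.
Scan x ∈ F_7. For each x, list the y ∈ F_7 with f(x, y) ≡ 0 and those with g(x, y) ≡ 0 (mod 7); the common zeros in that column are the intersection.
  x = 0: f ≡ 0 at y ∈ {2, 6}; g ≡ 0 at y ∈ {4}; common: ∅.
  x = 1: f ≡ 0 at y ∈ ∅; g ≡ 0 at y ∈ {5}; common: ∅.
  x = 2: f ≡ 0 at y ∈ ∅; g ≡ 0 at y ∈ {6}; common: ∅.
  x = 3: f ≡ 0 at y ∈ ∅; g ≡ 0 at y ∈ {0}; common: ∅.
  x = 4: f ≡ 0 at y ∈ {3, 6}; g ≡ 0 at y ∈ {1}; common: ∅.
  x = 5: f ≡ 0 at y ∈ {1, 3}; g ≡ 0 at y ∈ {2}; common: ∅.
  x = 6: f ≡ 0 at y ∈ {2, 4}; g ≡ 0 at y ∈ {3}; common: ∅.
Collecting: common zeros = ∅, so the count is 0.
Comparison with the Bézout bound: 0 ≤ 2 = deg(f)·deg(g), as expected for curves with no common component (the affine F_7-count falls short of the bound because intersections may lie at infinity, over extension fields, or carry multiplicity).


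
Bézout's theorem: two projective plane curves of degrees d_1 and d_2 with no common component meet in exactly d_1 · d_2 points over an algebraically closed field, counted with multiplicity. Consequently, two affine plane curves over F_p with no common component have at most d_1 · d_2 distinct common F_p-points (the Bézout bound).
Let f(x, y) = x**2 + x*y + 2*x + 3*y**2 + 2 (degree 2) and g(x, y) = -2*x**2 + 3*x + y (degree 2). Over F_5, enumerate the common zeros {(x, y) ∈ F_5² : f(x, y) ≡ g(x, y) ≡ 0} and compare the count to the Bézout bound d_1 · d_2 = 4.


Common zeros: ∅; count = 0; Bézout bound = 4.

deg(f) = 2, deg(g) = 2, so Bézout bound = 4.
Scan x ∈ F_5. For each x, list the y ∈ F_5 with f(x, y) ≡ 0 and those with g(x, y) ≡ 0 (mod 5); the common zeros in that column are the intersection.
  x = 0: f ≡ 0 at y ∈ {1, 4}; g ≡ 0 at y ∈ {0}; common: ∅.
  x = 1: f ≡ 0 at y ∈ {0, 3}; g ≡ 0 at y ∈ {4}; common: ∅.
  x = 2: f ≡ 0 at y ∈ {0, 1}; g ≡ 0 at y ∈ {2}; common: ∅.
  x = 3: f ≡ 0 at y ∈ {2}; g ≡ 0 at y ∈ {4}; common: ∅.
  x = 4: f ≡ 0 at y ∈ {3, 4}; g ≡ 0 at y ∈ {0}; common: ∅.
Collecting: common zeros = ∅, so the count is 0.
Comparison with the Bézout bound: 0 ≤ 4 = deg(f)·deg(g), as expected for curves with no common component (the affine F_5-count falls short of the bound because intersections may lie at infinity, over extension fields, or carry multiplicity).


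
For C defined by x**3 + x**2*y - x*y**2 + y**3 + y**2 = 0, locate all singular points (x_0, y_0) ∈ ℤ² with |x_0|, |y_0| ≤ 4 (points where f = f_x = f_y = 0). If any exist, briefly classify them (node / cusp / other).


Singular points: {(0, 0)}; classification: cusp.

Compute partial derivatives:
  f_x = 3*x**2 + 2*x*y - y**2.
  f_y = x**2 - 2*x*y + 3*y**2 + 2*y.
Scan x_0 ∈ {−4, ..., 4}. For each x_0, f_y(x_0, y) is a polynomial in y; find its integer roots y ∈ {−4, ..., 4}, then test f_x and f at those candidates.
  x = -4: f_y(-4, y) = 3*y**2 + 10*y + 16; no integer root y with |y| ≤ 4.
  x = -3: f_y(-3, y) = 3*y**2 + 8*y + 9; no integer root y with |y| ≤ 4.
  x = -2: f_y(-2, y) = 3*y**2 + 6*y + 4; no integer root y with |y| ≤ 4.
  x = -1: f_y(-1, y) = 3*y**2 + 4*y + 1; vanishes at y ∈ {-1}. (-1, -1): f_x = 4 ≠ 0.
  x = 0: f_y(0, y) = 3*y**2 + 2*y; vanishes at y ∈ {0}. (0, 0): f_x = 0, f = 0 — SINGULAR.
  x = 1: f_y(1, y) = 3*y**2 + 1; no integer root y with |y| ≤ 4.
  x = 2: f_y(2, y) = 3*y**2 - 2*y + 4; no integer root y with |y| ≤ 4.
  x = 3: f_y(3, y) = 3*y**2 - 4*y + 9; no integer root y with |y| ≤ 4.
  x = 4: f_y(4, y) = 3*y**2 - 6*y + 16; no integer root y with |y| ≤ 4.
Only singular point on the grid: (0, 0).
Classify: substitute x = 0 + u, y = 0 + v and expand: f = u**3 + u**2*v - u*v**2 + v**3 + v**2.
No constant or linear terms (consistent with a singular point). Quadratic part: v**2. Cubic part: u**3 + u**2*v - u*v**2 + v**3.
The quadratic part v**2 is a perfect square, so there is a single (double) tangent line v = 0, i.e. y = 0. Restricting the cubic part to that line (v = 0) leaves u**3 ≠ 0, so f is not divisible by v and the branch is v² ≈ -u**3 to lowest order — this is a cusp.
Classification: cusp.


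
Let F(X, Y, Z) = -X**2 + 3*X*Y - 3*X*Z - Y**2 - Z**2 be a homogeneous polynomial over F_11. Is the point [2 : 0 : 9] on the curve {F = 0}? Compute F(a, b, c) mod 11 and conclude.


F(2,0,9) ≡ 4 (mod 11); P is NOT on the curve.

Evaluate F(2, 0, 9) term-by-term (mod 11).
  -X**2 ↦ -1·4·1·1 = -4
  3*X*Y ↦ 3·2·0·1 = 0
  -3*X*Z ↦ -3·2·1·9 = -54
  -Y**2 ↦ -1·1·0·1 = 0
  -Z**2 ↦ -1·1·1·81 = -81
Sum: F(2, 0, 9) = (-4) + (0) + (-54) + (0) + (-81) = -139.
Reducing mod 11: -139 ≡ 4 (mod 11).
Since F(a, b, c) ≡ 4 ≠ 0 (mod 11), P does NOT lie on the curve.


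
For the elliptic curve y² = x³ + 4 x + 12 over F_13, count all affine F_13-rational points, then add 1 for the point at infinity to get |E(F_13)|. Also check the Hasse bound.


Affine points = {(0, 5), (0, 8), (1, 2), (1, 11), (3, 5), (3, 8), (4, 1), (4, 12), (5, 1), (5, 12), (8, 6), (8, 7), (9, 6), (9, 7), (10, 5), (10, 8), (11, 3), (11, 10)}; affine count = 18; |E(F_13)| = 19.

Discriminant check: Δ ∝ 4a³ + 27b² = 4·4³ + 27·12² = 4·64 + 27·144 ≡ 10 (mod 13). Nonzero ⇒ E is nonsingular.
For each x ∈ F_13, compute rhs = x³ + 4·x + 12 mod 13, then count y ∈ F_13 with y² ≡ rhs.
  x = 0: rhs = 12, matching y values: 5, 8 (2 points).
  x = 1: rhs = 4, matching y values: 2, 11 (2 points).
  x = 2: rhs = 2, matching y values: none (0 points).
  x = 3: rhs = 12, matching y values: 5, 8 (2 points).
  x = 4: rhs = 1, matching y values: 1, 12 (2 points).
  x = 5: rhs = 1, matching y values: 1, 12 (2 points).
  x = 6: rhs = 5, matching y values: none (0 points).
  x = 7: rhs = 6, matching y values: none (0 points).
  x = 8: rhs = 10, matching y values: 6, 7 (2 points).
  x = 9: rhs = 10, matching y values: 6, 7 (2 points).
  x = 10: rhs = 12, matching y values: 5, 8 (2 points).
  x = 11: rhs = 9, matching y values: 3, 10 (2 points).
  x = 12: rhs = 7, matching y values: none (0 points).
Total affine count: 18.
Full point count |E(F_13)| = 18 + 1 = 19.
Hasse bound: |19 − (13+1)| = |5| = 5 ≤ 2√13 ≈ 7.2111 ✓.


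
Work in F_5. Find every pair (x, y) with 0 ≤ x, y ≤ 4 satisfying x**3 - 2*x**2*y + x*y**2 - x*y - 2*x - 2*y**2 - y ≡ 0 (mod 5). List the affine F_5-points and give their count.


Affine F_5-points: {(0, 0), (0, 2), (2, 4), (3, 1), (4, 2), (4, 4)}; count = 6.

For each of the 25 pairs (x, y) ∈ F_5², evaluate f(x, y) mod 5. Record the zeros.
  x = 0: [0↦0, 1↦2, 2↦0, 3↦4, 4↦4]  zeros at y ∈ {0, 2}
  x = 1: [0↦4, 1↦4, 2↦2, 3↦3, 4↦2]  zeros at y ∈ ∅
  x = 2: [0↦4, 1↦3, 2↦2, 3↦1, 4↦0]  zeros at y ∈ {4}
  x = 3: [0↦1, 1↦0, 2↦1, 3↦4, 4↦4]  zeros at y ∈ {1}
  x = 4: [0↦1, 1↦1, 2↦0, 3↦3, 4↦0]  zeros at y ∈ {2, 4}
Collecting zeros: affine points = {(0, 0), (0, 2), (2, 4), (3, 1), (4, 2), (4, 4)}.
Total count |C(F_5)_aff| = 6.


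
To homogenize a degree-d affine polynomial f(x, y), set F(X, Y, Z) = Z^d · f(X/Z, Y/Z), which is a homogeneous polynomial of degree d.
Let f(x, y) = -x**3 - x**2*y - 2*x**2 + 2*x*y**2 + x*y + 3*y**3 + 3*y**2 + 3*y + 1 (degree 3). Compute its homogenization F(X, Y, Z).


F(X, Y, Z) = -X**3 - X**2*Y - 2*X**2*Z + 2*X*Y**2 + X*Y*Z + 3*Y**3 + 3*Y**2*Z + 3*Y*Z**2 + Z**3

deg(f) = 3.
Substitute x = X/Z, y = Y/Z into f, then multiply by Z^3.
  monomial -1·x^3·y^0 ↦ -1·X^3·Y^0·Z^0.
  monomial -1·x^2·y^1 ↦ -1·X^2·Y^1·Z^0.
  monomial -2·x^2·y^0 ↦ -2·X^2·Y^0·Z^1.
  monomial 2·x^1·y^2 ↦ 2·X^1·Y^2·Z^0.
  monomial 1·x^1·y^1 ↦ 1·X^1·Y^1·Z^1.
  monomial 3·x^0·y^3 ↦ 3·X^0·Y^3·Z^0.
  monomial 3·x^0·y^2 ↦ 3·X^0·Y^2·Z^1.
  monomial 3·x^0·y^1 ↦ 3·X^0·Y^1·Z^2.
  monomial 1·x^0·y^0 ↦ 1·X^0·Y^0·Z^3.
Collecting: F(X, Y, Z) = -X**3 - X**2*Y - 2*X**2*Z + 2*X*Y**2 + X*Y*Z + 3*Y**3 + 3*Y**2*Z + 3*Y*Z**2 + Z**3.


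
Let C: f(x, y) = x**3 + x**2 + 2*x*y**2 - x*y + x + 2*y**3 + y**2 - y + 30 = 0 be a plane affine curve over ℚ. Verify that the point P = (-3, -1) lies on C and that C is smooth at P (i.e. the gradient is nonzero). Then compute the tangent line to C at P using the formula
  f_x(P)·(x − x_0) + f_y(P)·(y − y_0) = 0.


Tangent line at P: 25*x + 18*y + 93 = 0.

Step 1: f(-3, -1) = 0, so P lies on C.
Step 2: partial derivatives
  f_x(x, y) = 3*x**2 + 2*x + 2*y**2 - y + 1, f_y(x, y) = 4*x*y - x + 6*y**2 + 2*y - 1.
  f_x(P) = 25, f_y(P) = 18 (gradient nonzero, so P is smooth).
Step 3: tangent line at P: 25·(x − -3) + 18·(y − -1) = 0.
Expanding: 25*x + 18*y + 93 = 0.


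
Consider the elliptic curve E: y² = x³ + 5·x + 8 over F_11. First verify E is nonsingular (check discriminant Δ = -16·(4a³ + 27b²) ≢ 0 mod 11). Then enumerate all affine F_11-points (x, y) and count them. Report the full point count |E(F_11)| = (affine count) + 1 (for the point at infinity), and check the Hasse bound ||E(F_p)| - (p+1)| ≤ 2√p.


Affine points = {(1, 5), (1, 6), (2, 2), (2, 9), (4, 2), (4, 9), (5, 2), (5, 9), (6, 1), (6, 10), (7, 1), (7, 10), (9, 1), (9, 10)}; affine count = 14; |E(F_11)| = 15.

Discriminant check: Δ ∝ 4a³ + 27b² = 4·5³ + 27·8² = 4·125 + 27·64 ≡ 6 (mod 11). Nonzero ⇒ E is nonsingular.
For each x ∈ F_11, compute rhs = x³ + 5·x + 8 mod 11, then count y ∈ F_11 with y² ≡ rhs.
  x = 0: rhs = 8, matching y values: none (0 points).
  x = 1: rhs = 3, matching y values: 5, 6 (2 points).
  x = 2: rhs = 4, matching y values: 2, 9 (2 points).
  x = 3: rhs = 6, matching y values: none (0 points).
  x = 4: rhs = 4, matching y values: 2, 9 (2 points).
  x = 5: rhs = 4, matching y values: 2, 9 (2 points).
  x = 6: rhs = 1, matching y values: 1, 10 (2 points).
  x = 7: rhs = 1, matching y values: 1, 10 (2 points).
  x = 8: rhs = 10, matching y values: none (0 points).
  x = 9: rhs = 1, matching y values: 1, 10 (2 points).
  x = 10: rhs = 2, matching y values: none (0 points).
Total affine count: 14.
Full point count |E(F_11)| = 14 + 1 = 15.
Hasse bound: |15 − (11+1)| = |3| = 3 ≤ 2√11 ≈ 6.6332 ✓.


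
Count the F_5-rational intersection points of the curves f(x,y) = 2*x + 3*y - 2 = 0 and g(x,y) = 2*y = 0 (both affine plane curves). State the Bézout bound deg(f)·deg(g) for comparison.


Common zeros: {(1, 0)}; count = 1; Bézout bound = 1.

deg(f) = 1, deg(g) = 1, so Bézout bound = 1.
Scan x ∈ F_5. For each x, list the y ∈ F_5 with f(x, y) ≡ 0 and those with g(x, y) ≡ 0 (mod 5); the common zeros in that column are the intersection.
  x = 0: f ≡ 0 at y ∈ {4}; g ≡ 0 at y ∈ {0}; common: ∅.
  x = 1: f ≡ 0 at y ∈ {0}; g ≡ 0 at y ∈ {0}; common: {0}.
  x = 2: f ≡ 0 at y ∈ {1}; g ≡ 0 at y ∈ {0}; common: ∅.
  x = 3: f ≡ 0 at y ∈ {2}; g ≡ 0 at y ∈ {0}; common: ∅.
  x = 4: f ≡ 0 at y ∈ {3}; g ≡ 0 at y ∈ {0}; common: ∅.
Collecting: common zeros = {(1, 0)}, so the count is 1.
Comparison with the Bézout bound: 1 ≤ 1 = deg(f)·deg(g), as expected for curves with no common component (the bound is attained).
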